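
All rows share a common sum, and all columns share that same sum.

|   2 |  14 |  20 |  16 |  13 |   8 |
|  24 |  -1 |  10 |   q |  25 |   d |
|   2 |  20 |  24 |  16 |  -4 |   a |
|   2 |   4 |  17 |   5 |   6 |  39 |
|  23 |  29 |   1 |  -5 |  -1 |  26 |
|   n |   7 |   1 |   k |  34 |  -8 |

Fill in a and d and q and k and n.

Rows 1 and 4 both sum to 73, so that's the common total.
Column 1: 2 + 24 + 2 + 2 + 23 = 53, so its missing entry is 73 − 53 = 20.
Row 6: 20 + 7 + 1 + 34 − 8 = 54, so its missing entry is 73 − 54 = 19.
Row 3: 2 + 20 + 24 + 16 − 4 = 58, so its missing entry is 73 − 58 = 15.
Column 6: 8 + 15 + 39 + 26 − 8 = 80, so its missing entry is 73 − 80 = -7.
Row 2: 24 − 1 + 10 + 25 − 7 = 51, so its missing entry is 73 − 51 = 22.

a = 15, d = -7, q = 22, k = 19, n = 20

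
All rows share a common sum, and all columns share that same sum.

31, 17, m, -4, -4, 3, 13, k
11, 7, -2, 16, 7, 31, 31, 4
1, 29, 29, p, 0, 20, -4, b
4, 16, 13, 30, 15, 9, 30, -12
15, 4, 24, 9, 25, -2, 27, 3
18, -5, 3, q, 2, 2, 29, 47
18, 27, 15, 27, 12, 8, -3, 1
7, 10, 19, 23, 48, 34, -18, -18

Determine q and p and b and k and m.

q = 9, p = -5, b = 35, k = 45, m = 4

Rows 2 and 4 both sum to 105, so that's the common total.
Column 3 has -2 + 29 + 13 + 24 + 3 + 15 + 19 = 101; the blank must be 105 − 101 = 4.
Row 1 has 31 + 17 + 4 − 4 − 4 + 3 + 13 = 60; the blank must be 105 − 60 = 45.
Column 8 has 45 + 4 − 12 + 3 + 47 + 1 − 18 = 70; the blank must be 105 − 70 = 35.
Row 3 has 1 + 29 + 29 + 0 + 20 − 4 + 35 = 110; the blank must be 105 − 110 = -5.
Row 6 has 18 − 5 + 3 + 2 + 2 + 29 + 47 = 96; the blank must be 105 − 96 = 9.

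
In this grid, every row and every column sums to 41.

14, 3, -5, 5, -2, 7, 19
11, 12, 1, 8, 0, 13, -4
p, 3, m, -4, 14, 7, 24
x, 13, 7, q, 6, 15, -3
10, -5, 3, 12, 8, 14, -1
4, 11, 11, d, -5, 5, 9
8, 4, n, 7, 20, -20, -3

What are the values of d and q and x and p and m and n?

d = 6, q = 7, x = -4, p = -2, m = -1, n = 25

The known cells in row 7 total 16, leaving 41 − 16 = 25 for the blank.
The known cells in column 3 total 42, leaving 41 − 42 = -1 for the blank.
The known cells in row 3 total 43, leaving 41 − 43 = -2 for the blank.
The known cells in column 1 total 45, leaving 41 − 45 = -4 for the blank.
The known cells in row 4 total 34, leaving 41 − 34 = 7 for the blank.
The known cells in row 6 total 35, leaving 41 − 35 = 6 for the blank.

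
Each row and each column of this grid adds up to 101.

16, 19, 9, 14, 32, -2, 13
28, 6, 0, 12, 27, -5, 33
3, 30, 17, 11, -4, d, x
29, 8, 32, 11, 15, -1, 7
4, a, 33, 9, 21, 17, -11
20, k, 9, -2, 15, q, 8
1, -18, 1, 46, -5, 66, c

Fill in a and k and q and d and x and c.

a = 28, k = 28, q = 23, d = 3, x = 41, c = 10

The known cells in row 7 total 91, leaving 101 − 91 = 10 for the blank.
The known cells in column 7 total 60, leaving 101 − 60 = 41 for the blank.
The known cells in row 3 total 98, leaving 101 − 98 = 3 for the blank.
The known cells in column 6 total 78, leaving 101 − 78 = 23 for the blank.
The known cells in row 6 total 73, leaving 101 − 73 = 28 for the blank.
The known cells in row 5 total 73, leaving 101 − 73 = 28 for the blank.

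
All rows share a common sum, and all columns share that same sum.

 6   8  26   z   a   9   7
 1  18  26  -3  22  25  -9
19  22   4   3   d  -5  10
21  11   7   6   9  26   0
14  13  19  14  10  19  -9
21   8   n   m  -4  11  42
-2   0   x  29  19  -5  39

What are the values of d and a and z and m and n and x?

d = 27, a = -3, z = 27, m = 4, n = -2, x = 0

Rows 2 and 4 both sum to 80, so that's the common total.
Row 3: 19 + 22 + 4 + 3 − 5 + 10 = 53, so its missing entry is 80 − 53 = 27.
Row 7: -2 + 0 + 29 + 19 − 5 + 39 = 80, so its missing entry is 80 − 80 = 0.
Column 5: 22 + 27 + 9 + 10 − 4 + 19 = 83, so its missing entry is 80 − 83 = -3.
Row 1: 6 + 8 + 26 − 3 + 9 + 7 = 53, so its missing entry is 80 − 53 = 27.
Column 4: 27 − 3 + 3 + 6 + 14 + 29 = 76, so its missing entry is 80 − 76 = 4.
Row 6: 21 + 8 + 4 − 4 + 11 + 42 = 82, so its missing entry is 80 − 82 = -2.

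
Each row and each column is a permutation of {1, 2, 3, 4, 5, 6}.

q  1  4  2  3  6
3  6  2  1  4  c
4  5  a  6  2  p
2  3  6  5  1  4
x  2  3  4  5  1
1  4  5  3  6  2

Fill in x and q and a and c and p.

x = 6, q = 5, a = 1, c = 5, p = 3

Cell (5,1): row 5 already has {1, 2, 3, 4, 5} → 6.
At (row 1, col 1): row 1 already has {1, 2, 3, 4, 6}, so the value is 5.
For row 2, column 6: row 2 already has {1, 2, 3, 4, 6}; that leaves 5.
Cell (3,3): column 3 already has {2, 3, 4, 5, 6} → 1.
At (row 3, col 6): row 3 already has {1, 2, 4, 5, 6}, so the value is 3.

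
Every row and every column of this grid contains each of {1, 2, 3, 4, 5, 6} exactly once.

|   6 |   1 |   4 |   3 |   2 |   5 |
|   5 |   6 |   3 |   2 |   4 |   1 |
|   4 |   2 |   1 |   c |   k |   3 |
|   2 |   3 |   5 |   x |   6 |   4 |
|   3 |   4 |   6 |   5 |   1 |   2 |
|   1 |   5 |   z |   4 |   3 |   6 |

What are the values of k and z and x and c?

k = 5, z = 2, x = 1, c = 6

Cell (3,5): column 5 already has {1, 2, 3, 4, 6} → 5.
At (row 3, col 4): row 3 already has {1, 2, 3, 4, 5}, so the value is 6.
At (row 4, col 4): row 4 already has {2, 3, 4, 5, 6}, so the value is 1.
At (row 6, col 3): row 6 already has {1, 3, 4, 5, 6}, so the value is 2.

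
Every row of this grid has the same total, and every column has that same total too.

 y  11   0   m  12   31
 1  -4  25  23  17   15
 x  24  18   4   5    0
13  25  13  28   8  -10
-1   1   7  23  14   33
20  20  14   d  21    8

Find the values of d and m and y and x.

d = -6, m = 5, y = 18, x = 26

Rows 2 and 4 both sum to 77, so that's the common total.
Row 6 has 20 + 20 + 14 + 21 + 8 = 83; the blank must be 77 − 83 = -6.
Column 4 has 23 + 4 + 28 + 23 − 6 = 72; the blank must be 77 − 72 = 5.
Row 3 has 24 + 18 + 4 + 5 + 0 = 51; the blank must be 77 − 51 = 26.
Row 1 has 11 + 0 + 5 + 12 + 31 = 59; the blank must be 77 − 59 = 18.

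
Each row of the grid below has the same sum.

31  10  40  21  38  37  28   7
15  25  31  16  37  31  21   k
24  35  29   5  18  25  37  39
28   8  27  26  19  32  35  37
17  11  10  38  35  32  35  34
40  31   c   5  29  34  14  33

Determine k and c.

Rows 1 and 3 both add up to 212, so every row sums to 212.
Row 2: 15 + 25 + 31 + 16 + 37 + 31 + 21 = 176, so the missing entry is 212 − 176 = 36.
Row 6: 40 + 31 + 5 + 29 + 34 + 14 + 33 = 186, so the missing entry is 212 − 186 = 26.

k = 36, c = 26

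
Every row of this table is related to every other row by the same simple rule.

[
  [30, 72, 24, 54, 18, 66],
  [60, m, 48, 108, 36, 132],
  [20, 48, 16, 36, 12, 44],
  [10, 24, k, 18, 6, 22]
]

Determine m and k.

m = 144, k = 8

Each row is a constant multiple of every other row — this is a multiplication table with the headers hidden.
Row 2 is 36/18 = 2/1 times row 1, so its entry in column 2 is 72 × 2/1 = 144.
Row 4 is 6/18 = 1/3 times row 1, so its entry in column 3 is 24 × 1/3 = 8.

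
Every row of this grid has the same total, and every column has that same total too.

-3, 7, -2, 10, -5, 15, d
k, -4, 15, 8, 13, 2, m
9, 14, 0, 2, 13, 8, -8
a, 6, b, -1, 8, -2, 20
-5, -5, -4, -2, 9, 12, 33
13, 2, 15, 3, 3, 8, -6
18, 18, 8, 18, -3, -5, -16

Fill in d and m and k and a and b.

d = 16, m = -1, k = 5, a = 1, b = 6

Rows 3 and 5 both sum to 38, so that's the common total.
Row 1 has -3 + 7 − 2 + 10 − 5 + 15 = 22; the blank must be 38 − 22 = 16.
Column 7 has 16 − 8 + 20 + 33 − 6 − 16 = 39; the blank must be 38 − 39 = -1.
Row 2 has -4 + 15 + 8 + 13 + 2 − 1 = 33; the blank must be 38 − 33 = 5.
Column 1 has -3 + 5 + 9 − 5 + 13 + 18 = 37; the blank must be 38 − 37 = 1.
Row 4 has 1 + 6 − 1 + 8 − 2 + 20 = 32; the blank must be 38 − 32 = 6.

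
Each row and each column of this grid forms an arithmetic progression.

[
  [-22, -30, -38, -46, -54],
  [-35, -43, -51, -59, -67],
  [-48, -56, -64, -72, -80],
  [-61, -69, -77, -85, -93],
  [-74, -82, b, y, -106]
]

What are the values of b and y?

b = -90, y = -98

Along each row the entries change by -8 per step; down each column they change by -13.
Row 5: from -74 at column 1, stepping by -8 to column 3 gives -90.
Row 5: from -74 at column 1, stepping by -8 to column 4 gives -98.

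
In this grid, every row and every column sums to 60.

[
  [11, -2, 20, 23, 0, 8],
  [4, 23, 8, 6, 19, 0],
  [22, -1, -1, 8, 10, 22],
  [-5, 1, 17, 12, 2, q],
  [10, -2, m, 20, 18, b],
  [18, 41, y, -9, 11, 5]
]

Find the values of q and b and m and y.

Row 4: -5 + 1 + 17 + 12 + 2 = 27, so its missing entry is 60 − 27 = 33.
Column 6: 8 + 0 + 22 + 33 + 5 = 68, so its missing entry is 60 − 68 = -8.
Row 5: 10 − 2 + 20 + 18 − 8 = 38, so its missing entry is 60 − 38 = 22.
Row 6: 18 + 41 − 9 + 11 + 5 = 66, so its missing entry is 60 − 66 = -6.

q = 33, b = -8, m = 22, y = -6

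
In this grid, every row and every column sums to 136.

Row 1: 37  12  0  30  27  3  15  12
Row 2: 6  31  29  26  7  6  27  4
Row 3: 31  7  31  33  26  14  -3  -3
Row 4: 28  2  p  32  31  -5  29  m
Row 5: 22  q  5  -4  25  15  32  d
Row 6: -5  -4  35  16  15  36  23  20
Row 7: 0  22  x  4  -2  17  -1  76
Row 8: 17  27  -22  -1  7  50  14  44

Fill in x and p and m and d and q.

x = 20, p = 38, m = -19, d = 2, q = 39

Row 7: 0 + 22 + 4 − 2 + 17 − 1 + 76 = 116, so its missing entry is 136 − 116 = 20.
Column 3: 0 + 29 + 31 + 5 + 35 + 20 − 22 = 98, so its missing entry is 136 − 98 = 38.
Row 4: 28 + 2 + 38 + 32 + 31 − 5 + 29 = 155, so its missing entry is 136 − 155 = -19.
Column 2: 12 + 31 + 7 + 2 − 4 + 22 + 27 = 97, so its missing entry is 136 − 97 = 39.
Row 5: 22 + 39 + 5 − 4 + 25 + 15 + 32 = 134, so its missing entry is 136 − 134 = 2.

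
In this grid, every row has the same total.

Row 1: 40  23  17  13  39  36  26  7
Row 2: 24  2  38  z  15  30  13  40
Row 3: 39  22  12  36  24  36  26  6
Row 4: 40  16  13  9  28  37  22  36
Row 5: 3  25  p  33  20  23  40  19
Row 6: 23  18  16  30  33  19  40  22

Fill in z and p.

z = 39, p = 38

Rows 4 and 6 both add up to 201, so every row sums to 201.
Row 2: 24 + 2 + 38 + 15 + 30 + 13 + 40 = 162, so the missing entry is 201 − 162 = 39.
Row 5: 3 + 25 + 33 + 20 + 23 + 40 + 19 = 163, so the missing entry is 201 − 163 = 38.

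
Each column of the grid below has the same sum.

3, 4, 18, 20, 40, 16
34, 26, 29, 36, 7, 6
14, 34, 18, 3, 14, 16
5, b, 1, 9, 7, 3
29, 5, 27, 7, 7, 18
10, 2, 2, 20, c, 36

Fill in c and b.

c = 20, b = 24

Columns 3 and 4 both add up to 95, so every column sums to 95.
Column 5: 40 + 7 + 14 + 7 + 7 = 75, so the missing entry is 95 − 75 = 20.
Column 2: 4 + 26 + 34 + 5 + 2 = 71, so the missing entry is 95 − 71 = 24.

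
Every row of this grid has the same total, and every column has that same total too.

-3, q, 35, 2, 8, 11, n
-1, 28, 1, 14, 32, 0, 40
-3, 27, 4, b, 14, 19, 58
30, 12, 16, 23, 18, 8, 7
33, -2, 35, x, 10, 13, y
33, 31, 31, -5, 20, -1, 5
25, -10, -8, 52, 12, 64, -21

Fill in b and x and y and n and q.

b = -5, x = 33, y = -8, n = 33, q = 28

Rows 2 and 4 both sum to 114, so that's the common total.
Column 2 has 28 + 27 + 12 − 2 + 31 − 10 = 86; the blank must be 114 − 86 = 28.
Row 1 has -3 + 28 + 35 + 2 + 8 + 11 = 81; the blank must be 114 − 81 = 33.
Column 7 has 33 + 40 + 58 + 7 + 5 − 21 = 122; the blank must be 114 − 122 = -8.
Row 5 has 33 − 2 + 35 + 10 + 13 − 8 = 81; the blank must be 114 − 81 = 33.
Row 3 has -3 + 27 + 4 + 14 + 19 + 58 = 119; the blank must be 114 − 119 = -5.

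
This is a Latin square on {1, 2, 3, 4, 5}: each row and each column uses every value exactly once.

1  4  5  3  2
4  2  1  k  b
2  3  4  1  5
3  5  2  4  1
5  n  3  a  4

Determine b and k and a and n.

b = 3, k = 5, a = 2, n = 1

For row 5, column 2: column 2 already has {2, 3, 4, 5}; that leaves 1.
For row 2, column 5: column 5 already has {1, 2, 4, 5}; that leaves 3.
At (row 2, col 4): row 2 already has {1, 2, 3, 4}, so the value is 5.
For row 5, column 4: row 5 already has {1, 3, 4, 5}; that leaves 2.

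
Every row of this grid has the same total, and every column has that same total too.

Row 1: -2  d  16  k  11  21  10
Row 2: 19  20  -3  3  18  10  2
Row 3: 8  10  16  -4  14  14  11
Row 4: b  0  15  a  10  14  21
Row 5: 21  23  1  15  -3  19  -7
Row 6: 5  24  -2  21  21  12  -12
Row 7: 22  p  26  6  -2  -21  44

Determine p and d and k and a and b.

p = -6, d = -2, k = 15, a = 13, b = -4

Rows 2 and 3 both sum to 69, so that's the common total.
Row 7: 22 + 26 + 6 − 2 − 21 + 44 = 75, so its missing entry is 69 − 75 = -6.
Column 2: 20 + 10 + 0 + 23 + 24 − 6 = 71, so its missing entry is 69 − 71 = -2.
Row 1: -2 − 2 + 16 + 11 + 21 + 10 = 54, so its missing entry is 69 − 54 = 15.
Column 1: -2 + 19 + 8 + 21 + 5 + 22 = 73, so its missing entry is 69 − 73 = -4.
Row 4: -4 + 0 + 15 + 10 + 14 + 21 = 56, so its missing entry is 69 − 56 = 13.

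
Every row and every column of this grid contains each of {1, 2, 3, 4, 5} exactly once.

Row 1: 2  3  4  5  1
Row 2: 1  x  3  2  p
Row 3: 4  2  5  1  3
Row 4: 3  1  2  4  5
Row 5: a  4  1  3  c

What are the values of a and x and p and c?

Cell (2,2): column 2 already has {1, 2, 3, 4} → 5.
Cell (5,1): column 1 already has {1, 2, 3, 4} → 5.
Cell (5,5): row 5 already has {1, 3, 4, 5} → 2.
Cell (2,5): row 2 already has {1, 2, 3, 5} → 4.

a = 5, x = 5, p = 4, c = 2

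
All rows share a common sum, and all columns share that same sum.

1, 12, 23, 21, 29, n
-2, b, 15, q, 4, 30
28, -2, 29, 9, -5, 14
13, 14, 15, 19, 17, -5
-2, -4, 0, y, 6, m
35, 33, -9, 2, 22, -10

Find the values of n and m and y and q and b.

n = -13, m = 57, y = 16, q = 6, b = 20

Rows 3 and 4 both sum to 73, so that's the common total.
Column 2: 12 − 2 + 14 − 4 + 33 = 53, so its missing entry is 73 − 53 = 20.
Row 1: 1 + 12 + 23 + 21 + 29 = 86, so its missing entry is 73 − 86 = -13.
Column 6: -13 + 30 + 14 − 5 − 10 = 16, so its missing entry is 73 − 16 = 57.
Row 5: -2 − 4 + 0 + 6 + 57 = 57, so its missing entry is 73 − 57 = 16.
Row 2: -2 + 20 + 15 + 4 + 30 = 67, so its missing entry is 73 − 67 = 6.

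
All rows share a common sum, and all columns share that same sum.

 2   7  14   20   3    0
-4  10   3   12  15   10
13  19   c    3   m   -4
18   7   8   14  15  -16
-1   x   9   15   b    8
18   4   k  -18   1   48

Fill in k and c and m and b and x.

k = -7, c = 19, m = -4, b = 16, x = -1

Rows 1 and 2 both sum to 46, so that's the common total.
Column 2: 7 + 10 + 19 + 7 + 4 = 47, so its missing entry is 46 − 47 = -1.
Row 5: -1 − 1 + 9 + 15 + 8 = 30, so its missing entry is 46 − 30 = 16.
Column 5: 3 + 15 + 15 + 16 + 1 = 50, so its missing entry is 46 − 50 = -4.
Row 3: 13 + 19 + 3 − 4 − 4 = 27, so its missing entry is 46 − 27 = 19.
Row 6: 18 + 4 − 18 + 1 + 48 = 53, so its missing entry is 46 − 53 = -7.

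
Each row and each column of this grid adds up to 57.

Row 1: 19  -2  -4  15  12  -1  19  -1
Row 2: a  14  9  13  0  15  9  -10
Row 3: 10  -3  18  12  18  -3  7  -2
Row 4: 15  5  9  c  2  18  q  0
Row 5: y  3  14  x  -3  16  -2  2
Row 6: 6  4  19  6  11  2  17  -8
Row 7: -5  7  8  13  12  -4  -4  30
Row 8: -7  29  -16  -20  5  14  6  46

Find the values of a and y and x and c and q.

The known cells in column 7 total 52, leaving 57 − 52 = 5 for the blank.
The known cells in row 4 total 54, leaving 57 − 54 = 3 for the blank.
The known cells in column 4 total 42, leaving 57 − 42 = 15 for the blank.
The known cells in row 5 total 45, leaving 57 − 45 = 12 for the blank.
The known cells in row 2 total 50, leaving 57 − 50 = 7 for the blank.

a = 7, y = 12, x = 15, c = 3, q = 5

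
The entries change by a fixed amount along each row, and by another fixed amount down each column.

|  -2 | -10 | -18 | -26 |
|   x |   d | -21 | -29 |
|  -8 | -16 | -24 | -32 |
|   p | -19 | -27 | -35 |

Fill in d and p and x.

Along each row the entries change by -8 per step; down each column they change by -3.
Row 2: from -21 at column 3, stepping by -8 to column 2 gives -13.
Row 4: from -19 at column 2, stepping by -8 to column 1 gives -11.
Row 2: from -21 at column 3, stepping by -8 to column 1 gives -5.

d = -13, p = -11, x = -5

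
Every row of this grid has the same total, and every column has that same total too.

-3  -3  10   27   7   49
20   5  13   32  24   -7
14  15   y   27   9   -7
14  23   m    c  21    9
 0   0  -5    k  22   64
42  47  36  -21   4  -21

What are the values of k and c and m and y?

Rows 1 and 2 both sum to 87, so that's the common total.
Row 3 has 14 + 15 + 27 + 9 − 7 = 58; the blank must be 87 − 58 = 29.
Column 3 has 10 + 13 + 29 − 5 + 36 = 83; the blank must be 87 − 83 = 4.
Row 4 has 14 + 23 + 4 + 21 + 9 = 71; the blank must be 87 − 71 = 16.
Row 5 has 0 + 0 − 5 + 22 + 64 = 81; the blank must be 87 − 81 = 6.

k = 6, c = 16, m = 4, y = 29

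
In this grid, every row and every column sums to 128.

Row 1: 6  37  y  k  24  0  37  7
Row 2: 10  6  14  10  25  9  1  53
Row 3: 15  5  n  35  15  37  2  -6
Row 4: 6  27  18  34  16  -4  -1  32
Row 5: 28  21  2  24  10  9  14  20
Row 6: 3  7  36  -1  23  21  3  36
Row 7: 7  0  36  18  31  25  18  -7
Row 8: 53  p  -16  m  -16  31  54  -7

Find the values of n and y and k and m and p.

Column 2 has 37 + 6 + 5 + 27 + 21 + 7 + 0 = 103; the blank must be 128 − 103 = 25.
Row 8 has 53 + 25 − 16 − 16 + 31 + 54 − 7 = 124; the blank must be 128 − 124 = 4.
Column 4 has 10 + 35 + 34 + 24 − 1 + 18 + 4 = 124; the blank must be 128 − 124 = 4.
Row 1 has 6 + 37 + 4 + 24 + 0 + 37 + 7 = 115; the blank must be 128 − 115 = 13.
Row 3 has 15 + 5 + 35 + 15 + 37 + 2 − 6 = 103; the blank must be 128 − 103 = 25.

n = 25, y = 13, k = 4, m = 4, p = 25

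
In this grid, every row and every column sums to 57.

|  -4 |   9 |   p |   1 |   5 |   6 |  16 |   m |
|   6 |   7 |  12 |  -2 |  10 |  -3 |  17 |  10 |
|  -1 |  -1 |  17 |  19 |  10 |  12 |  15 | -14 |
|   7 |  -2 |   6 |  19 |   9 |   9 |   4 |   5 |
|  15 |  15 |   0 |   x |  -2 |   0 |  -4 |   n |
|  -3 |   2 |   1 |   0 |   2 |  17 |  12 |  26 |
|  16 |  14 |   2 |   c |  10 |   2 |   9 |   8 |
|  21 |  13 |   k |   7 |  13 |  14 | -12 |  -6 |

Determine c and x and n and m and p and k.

The known cells in row 8 total 50, leaving 57 − 50 = 7 for the blank.
The known cells in column 3 total 45, leaving 57 − 45 = 12 for the blank.
The known cells in row 1 total 45, leaving 57 − 45 = 12 for the blank.
The known cells in row 7 total 61, leaving 57 − 61 = -4 for the blank.
The known cells in column 4 total 40, leaving 57 − 40 = 17 for the blank.
The known cells in row 5 total 41, leaving 57 − 41 = 16 for the blank.

c = -4, x = 17, n = 16, m = 12, p = 12, k = 7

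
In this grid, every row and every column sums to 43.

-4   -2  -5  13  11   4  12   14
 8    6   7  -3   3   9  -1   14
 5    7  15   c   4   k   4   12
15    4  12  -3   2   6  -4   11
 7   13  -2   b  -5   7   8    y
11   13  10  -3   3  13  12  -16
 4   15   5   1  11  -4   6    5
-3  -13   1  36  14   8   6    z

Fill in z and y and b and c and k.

z = -6, y = 9, b = 6, c = -4, k = 0

Row 8 has -3 − 13 + 1 + 36 + 14 + 8 + 6 = 49; the blank must be 43 − 49 = -6.
Column 6 has 4 + 9 + 6 + 7 + 13 − 4 + 8 = 43; the blank must be 43 − 43 = 0.
Row 3 has 5 + 7 + 15 + 4 + 0 + 4 + 12 = 47; the blank must be 43 − 47 = -4.
Column 4 has 13 − 3 − 4 − 3 − 3 + 1 + 36 = 37; the blank must be 43 − 37 = 6.
Row 5 has 7 + 13 − 2 + 6 − 5 + 7 + 8 = 34; the blank must be 43 − 34 = 9.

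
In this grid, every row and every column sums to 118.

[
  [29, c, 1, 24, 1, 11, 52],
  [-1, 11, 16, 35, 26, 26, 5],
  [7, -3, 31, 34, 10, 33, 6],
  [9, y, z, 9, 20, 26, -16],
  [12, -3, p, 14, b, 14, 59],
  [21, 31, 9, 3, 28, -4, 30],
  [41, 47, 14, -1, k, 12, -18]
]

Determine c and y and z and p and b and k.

c = 0, y = 35, z = 35, p = 12, b = 10, k = 23

Row 1 has 29 + 1 + 24 + 1 + 11 + 52 = 118; the blank must be 118 − 118 = 0.
Column 2 has 0 + 11 − 3 − 3 + 31 + 47 = 83; the blank must be 118 − 83 = 35.
Row 7 has 41 + 47 + 14 − 1 + 12 − 18 = 95; the blank must be 118 − 95 = 23.
Column 5 has 1 + 26 + 10 + 20 + 28 + 23 = 108; the blank must be 118 − 108 = 10.
Row 5 has 12 − 3 + 14 + 10 + 14 + 59 = 106; the blank must be 118 − 106 = 12.
Row 4 has 9 + 35 + 9 + 20 + 26 − 16 = 83; the blank must be 118 − 83 = 35.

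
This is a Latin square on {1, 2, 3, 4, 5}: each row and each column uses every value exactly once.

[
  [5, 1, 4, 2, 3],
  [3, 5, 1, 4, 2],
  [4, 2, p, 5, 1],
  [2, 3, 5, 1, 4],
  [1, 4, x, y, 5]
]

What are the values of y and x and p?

y = 3, x = 2, p = 3

For row 5, column 4: column 4 already has {1, 2, 4, 5}; that leaves 3.
Cell (5,3): row 5 already has {1, 3, 4, 5} → 2.
Cell (3,3): row 3 already has {1, 2, 4, 5} → 3.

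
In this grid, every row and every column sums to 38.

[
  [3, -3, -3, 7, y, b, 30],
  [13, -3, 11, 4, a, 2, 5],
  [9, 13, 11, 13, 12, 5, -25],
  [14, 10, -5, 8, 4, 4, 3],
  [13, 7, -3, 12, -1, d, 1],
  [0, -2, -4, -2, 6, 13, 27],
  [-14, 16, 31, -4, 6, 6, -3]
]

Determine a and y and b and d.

a = 6, y = 5, b = -1, d = 9

The known cells in row 5 total 29, leaving 38 − 29 = 9 for the blank.
The known cells in row 2 total 32, leaving 38 − 32 = 6 for the blank.
The known cells in column 5 total 33, leaving 38 − 33 = 5 for the blank.
The known cells in row 1 total 39, leaving 38 − 39 = -1 for the blank.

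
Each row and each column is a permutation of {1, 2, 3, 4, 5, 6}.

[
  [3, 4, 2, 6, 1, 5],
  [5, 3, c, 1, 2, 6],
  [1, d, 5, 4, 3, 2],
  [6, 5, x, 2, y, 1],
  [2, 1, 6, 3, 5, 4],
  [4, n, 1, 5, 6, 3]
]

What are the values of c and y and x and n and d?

Cell (2,3): row 2 already has {1, 2, 3, 5, 6} → 4.
For row 3, column 2: row 3 already has {1, 2, 3, 4, 5}; that leaves 6.
For row 4, column 5: column 5 already has {1, 2, 3, 5, 6}; that leaves 4.
At (row 6, col 2): row 6 already has {1, 3, 4, 5, 6}, so the value is 2.
For row 4, column 3: row 4 already has {1, 2, 4, 5, 6}; that leaves 3.

c = 4, y = 4, x = 3, n = 2, d = 6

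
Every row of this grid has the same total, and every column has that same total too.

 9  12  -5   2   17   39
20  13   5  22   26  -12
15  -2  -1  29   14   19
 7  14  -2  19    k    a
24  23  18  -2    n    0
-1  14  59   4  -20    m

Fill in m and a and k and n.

m = 18, a = 10, k = 26, n = 11

Rows 1 and 2 both sum to 74, so that's the common total.
Row 5 has 24 + 23 + 18 − 2 + 0 = 63; the blank must be 74 − 63 = 11.
Row 6 has -1 + 14 + 59 + 4 − 20 = 56; the blank must be 74 − 56 = 18.
Column 5 has 17 + 26 + 14 + 11 − 20 = 48; the blank must be 74 − 48 = 26.
Row 4 has 7 + 14 − 2 + 19 + 26 = 64; the blank must be 74 − 64 = 10.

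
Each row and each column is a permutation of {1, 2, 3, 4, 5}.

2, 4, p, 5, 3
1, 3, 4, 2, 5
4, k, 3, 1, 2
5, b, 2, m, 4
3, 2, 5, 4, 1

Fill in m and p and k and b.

m = 3, p = 1, k = 5, b = 1

For row 1, column 3: row 1 already has {2, 3, 4, 5}; that leaves 1.
For row 4, column 4: column 4 already has {1, 2, 4, 5}; that leaves 3.
Cell (4,2): row 4 already has {2, 3, 4, 5} → 1.
For row 3, column 2: row 3 already has {1, 2, 3, 4}; that leaves 5.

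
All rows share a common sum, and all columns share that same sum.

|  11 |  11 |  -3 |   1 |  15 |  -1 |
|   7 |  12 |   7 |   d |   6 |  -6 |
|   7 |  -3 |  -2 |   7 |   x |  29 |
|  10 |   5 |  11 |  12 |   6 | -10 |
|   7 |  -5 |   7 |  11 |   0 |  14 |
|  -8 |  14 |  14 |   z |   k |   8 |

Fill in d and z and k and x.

d = 8, z = -5, k = 11, x = -4

Rows 1 and 4 both sum to 34, so that's the common total.
Row 2 has 7 + 12 + 7 + 6 − 6 = 26; the blank must be 34 − 26 = 8.
Column 4 has 1 + 8 + 7 + 12 + 11 = 39; the blank must be 34 − 39 = -5.
Row 6 has -8 + 14 + 14 − 5 + 8 = 23; the blank must be 34 − 23 = 11.
Row 3 has 7 − 3 − 2 + 7 + 29 = 38; the blank must be 34 − 38 = -4.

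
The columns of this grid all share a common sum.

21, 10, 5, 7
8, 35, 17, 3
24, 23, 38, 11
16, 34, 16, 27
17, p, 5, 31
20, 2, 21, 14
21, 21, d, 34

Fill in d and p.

d = 25, p = 2

Columns 1 and 4 both add up to 127, so every column sums to 127.
Column 3: 5 + 17 + 38 + 16 + 5 + 21 = 102, so the missing entry is 127 − 102 = 25.
Column 2: 10 + 35 + 23 + 34 + 2 + 21 = 125, so the missing entry is 127 − 125 = 2.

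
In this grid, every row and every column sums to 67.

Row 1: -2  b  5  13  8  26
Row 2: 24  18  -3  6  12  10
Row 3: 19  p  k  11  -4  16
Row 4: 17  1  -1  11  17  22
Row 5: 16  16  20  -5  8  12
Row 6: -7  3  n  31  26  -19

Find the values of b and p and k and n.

Row 1: -2 + 5 + 13 + 8 + 26 = 50, so its missing entry is 67 − 50 = 17.
Row 6: -7 + 3 + 31 + 26 − 19 = 34, so its missing entry is 67 − 34 = 33.
Column 2: 17 + 18 + 1 + 16 + 3 = 55, so its missing entry is 67 − 55 = 12.
Row 3: 19 + 12 + 11 − 4 + 16 = 54, so its missing entry is 67 − 54 = 13.

b = 17, p = 12, k = 13, n = 33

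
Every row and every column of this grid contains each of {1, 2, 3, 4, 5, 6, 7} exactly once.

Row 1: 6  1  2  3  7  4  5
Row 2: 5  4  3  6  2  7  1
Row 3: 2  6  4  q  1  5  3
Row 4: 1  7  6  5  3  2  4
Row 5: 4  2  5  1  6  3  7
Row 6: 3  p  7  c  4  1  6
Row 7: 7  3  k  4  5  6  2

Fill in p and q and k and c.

p = 5, q = 7, k = 1, c = 2

Cell (3,4): row 3 already has {1, 2, 3, 4, 5, 6} → 7.
Cell (6,4): column 4 already has {1, 3, 4, 5, 6, 7} → 2.
At (row 7, col 3): row 7 already has {2, 3, 4, 5, 6, 7}, so the value is 1.
For row 6, column 2: row 6 already has {1, 2, 3, 4, 6, 7}; that leaves 5.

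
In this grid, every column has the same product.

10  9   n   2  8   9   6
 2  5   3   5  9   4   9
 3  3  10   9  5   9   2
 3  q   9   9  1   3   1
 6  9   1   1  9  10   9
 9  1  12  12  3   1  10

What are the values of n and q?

n = 3, q = 8

Columns 5 and 6 each multiply to 9720, so every column has product 9720.
Column 3: 3×10×9×1×12 = 3240, so the missing entry is 9720 ÷ 3240 = 3.
Column 2: 9×5×3×9×1 = 1215, so the missing entry is 9720 ÷ 1215 = 8.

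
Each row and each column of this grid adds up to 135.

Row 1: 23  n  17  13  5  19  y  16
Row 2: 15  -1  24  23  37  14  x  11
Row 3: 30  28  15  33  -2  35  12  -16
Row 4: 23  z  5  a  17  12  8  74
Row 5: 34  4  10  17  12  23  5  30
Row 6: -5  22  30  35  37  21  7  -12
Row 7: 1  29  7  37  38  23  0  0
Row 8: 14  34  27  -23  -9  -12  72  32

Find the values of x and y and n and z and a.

x = 12, y = 19, n = 23, z = -4, a = 0

Column 4 has 13 + 23 + 33 + 17 + 35 + 37 − 23 = 135; the blank must be 135 − 135 = 0.
Row 4 has 23 + 5 + 0 + 17 + 12 + 8 + 74 = 139; the blank must be 135 − 139 = -4.
Column 2 has -1 + 28 − 4 + 4 + 22 + 29 + 34 = 112; the blank must be 135 − 112 = 23.
Row 1 has 23 + 23 + 17 + 13 + 5 + 19 + 16 = 116; the blank must be 135 − 116 = 19.
Row 2 has 15 − 1 + 24 + 23 + 37 + 14 + 11 = 123; the blank must be 135 − 123 = 12.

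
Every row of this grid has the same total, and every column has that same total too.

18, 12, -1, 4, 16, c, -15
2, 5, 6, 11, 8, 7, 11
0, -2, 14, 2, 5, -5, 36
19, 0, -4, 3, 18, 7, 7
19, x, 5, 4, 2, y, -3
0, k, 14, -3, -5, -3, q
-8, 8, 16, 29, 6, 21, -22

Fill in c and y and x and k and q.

c = 16, y = 7, x = 16, k = 11, q = 36

Rows 2 and 3 both sum to 50, so that's the common total.
Column 7: -15 + 11 + 36 + 7 − 3 − 22 = 14, so its missing entry is 50 − 14 = 36.
Row 6: 0 + 14 − 3 − 5 − 3 + 36 = 39, so its missing entry is 50 − 39 = 11.
Row 1: 18 + 12 − 1 + 4 + 16 − 15 = 34, so its missing entry is 50 − 34 = 16.
Column 6: 16 + 7 − 5 + 7 − 3 + 21 = 43, so its missing entry is 50 − 43 = 7.
Row 5: 19 + 5 + 4 + 2 + 7 − 3 = 34, so its missing entry is 50 − 34 = 16.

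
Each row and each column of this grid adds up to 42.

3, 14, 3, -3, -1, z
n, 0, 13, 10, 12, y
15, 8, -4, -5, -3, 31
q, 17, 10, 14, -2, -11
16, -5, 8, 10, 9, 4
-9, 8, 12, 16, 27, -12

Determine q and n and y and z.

Row 1: 3 + 14 + 3 − 3 − 1 = 16, so its missing entry is 42 − 16 = 26.
Column 6: 26 + 31 − 11 + 4 − 12 = 38, so its missing entry is 42 − 38 = 4.
Row 2: 0 + 13 + 10 + 12 + 4 = 39, so its missing entry is 42 − 39 = 3.
Row 4: 17 + 10 + 14 − 2 − 11 = 28, so its missing entry is 42 − 28 = 14.

q = 14, n = 3, y = 4, z = 26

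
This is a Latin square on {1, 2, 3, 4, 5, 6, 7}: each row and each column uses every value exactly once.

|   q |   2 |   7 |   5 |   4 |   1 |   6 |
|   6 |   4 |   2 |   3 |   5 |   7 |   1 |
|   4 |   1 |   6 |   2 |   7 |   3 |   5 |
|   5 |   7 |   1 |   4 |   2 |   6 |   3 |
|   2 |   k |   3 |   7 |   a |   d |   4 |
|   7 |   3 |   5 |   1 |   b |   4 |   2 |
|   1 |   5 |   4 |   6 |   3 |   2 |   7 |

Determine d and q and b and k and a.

d = 5, q = 3, b = 6, k = 6, a = 1

For row 1, column 1: row 1 already has {1, 2, 4, 5, 6, 7}; that leaves 3.
Cell (6,5): row 6 already has {1, 2, 3, 4, 5, 7} → 6.
At (row 5, col 5): column 5 already has {2, 3, 4, 5, 6, 7}, so the value is 1.
At (row 5, col 6): column 6 already has {1, 2, 3, 4, 6, 7}, so the value is 5.
For row 5, column 2: row 5 already has {1, 2, 3, 4, 5, 7}; that leaves 6.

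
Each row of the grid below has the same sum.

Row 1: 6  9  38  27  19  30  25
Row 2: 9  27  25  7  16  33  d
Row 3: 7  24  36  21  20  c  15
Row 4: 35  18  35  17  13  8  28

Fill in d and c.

d = 37, c = 31

Row 1 sums to 154 and so does row 4; that's the common total.
In row 2 the known cells total 117, leaving 154 − 117 = 37.
In row 3 the known cells total 123, leaving 154 − 123 = 31.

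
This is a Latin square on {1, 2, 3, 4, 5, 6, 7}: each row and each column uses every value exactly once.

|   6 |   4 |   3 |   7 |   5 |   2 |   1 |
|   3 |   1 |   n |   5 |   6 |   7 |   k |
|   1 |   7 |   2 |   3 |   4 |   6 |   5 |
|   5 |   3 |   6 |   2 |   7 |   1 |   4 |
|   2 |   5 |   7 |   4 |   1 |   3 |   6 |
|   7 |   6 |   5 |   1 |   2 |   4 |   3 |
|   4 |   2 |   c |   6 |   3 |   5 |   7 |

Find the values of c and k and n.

c = 1, k = 2, n = 4

Cell (2,7): column 7 already has {1, 3, 4, 5, 6, 7} → 2.
Cell (7,3): row 7 already has {2, 3, 4, 5, 6, 7} → 1.
For row 2, column 3: row 2 already has {1, 2, 3, 5, 6, 7}; that leaves 4.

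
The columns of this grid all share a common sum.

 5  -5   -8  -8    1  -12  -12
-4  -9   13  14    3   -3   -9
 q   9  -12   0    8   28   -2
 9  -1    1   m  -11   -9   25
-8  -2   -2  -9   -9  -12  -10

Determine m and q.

m = -5, q = -10

Columns 3 and 7 both add up to -8, so every column sums to -8.
Column 4: -8 + 14 + 0 − 9 = -3, so the missing entry is -8 − (-3) = -5.
Column 1: 5 − 4 + 9 − 8 = 2, so the missing entry is -8 − 2 = -10.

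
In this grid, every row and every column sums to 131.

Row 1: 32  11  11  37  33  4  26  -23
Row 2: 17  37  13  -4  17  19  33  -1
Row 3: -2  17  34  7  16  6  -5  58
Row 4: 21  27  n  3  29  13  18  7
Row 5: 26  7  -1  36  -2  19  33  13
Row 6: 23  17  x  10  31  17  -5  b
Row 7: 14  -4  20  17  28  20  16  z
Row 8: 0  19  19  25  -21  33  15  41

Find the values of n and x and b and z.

n = 13, x = 22, b = 16, z = 20

Row 7 has 14 − 4 + 20 + 17 + 28 + 20 + 16 = 111; the blank must be 131 − 111 = 20.
Row 4 has 21 + 27 + 3 + 29 + 13 + 18 + 7 = 118; the blank must be 131 − 118 = 13.
Column 8 has -23 − 1 + 58 + 7 + 13 + 20 + 41 = 115; the blank must be 131 − 115 = 16.
Row 6 has 23 + 17 + 10 + 31 + 17 − 5 + 16 = 109; the blank must be 131 − 109 = 22.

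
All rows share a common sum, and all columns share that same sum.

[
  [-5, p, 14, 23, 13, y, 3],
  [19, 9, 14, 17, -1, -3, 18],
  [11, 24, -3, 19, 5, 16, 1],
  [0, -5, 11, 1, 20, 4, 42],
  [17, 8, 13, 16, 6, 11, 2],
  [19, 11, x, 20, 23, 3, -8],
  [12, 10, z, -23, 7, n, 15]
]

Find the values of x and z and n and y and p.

Rows 2 and 3 both sum to 73, so that's the common total.
Column 2: 9 + 24 − 5 + 8 + 11 + 10 = 57, so its missing entry is 73 − 57 = 16.
Row 1: -5 + 16 + 14 + 23 + 13 + 3 = 64, so its missing entry is 73 − 64 = 9.
Column 6: 9 − 3 + 16 + 4 + 11 + 3 = 40, so its missing entry is 73 − 40 = 33.
Row 7: 12 + 10 − 23 + 7 + 33 + 15 = 54, so its missing entry is 73 − 54 = 19.
Row 6: 19 + 11 + 20 + 23 + 3 − 8 = 68, so its missing entry is 73 − 68 = 5.

x = 5, z = 19, n = 33, y = 9, p = 16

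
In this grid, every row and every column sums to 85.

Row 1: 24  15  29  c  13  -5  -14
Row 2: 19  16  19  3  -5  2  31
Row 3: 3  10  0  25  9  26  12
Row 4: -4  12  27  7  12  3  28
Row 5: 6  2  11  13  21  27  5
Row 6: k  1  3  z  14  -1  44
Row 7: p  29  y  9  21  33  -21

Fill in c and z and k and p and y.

Column 3 has 29 + 19 + 0 + 27 + 11 + 3 = 89; the blank must be 85 − 89 = -4.
Row 1 has 24 + 15 + 29 + 13 − 5 − 14 = 62; the blank must be 85 − 62 = 23.
Row 7 has 29 − 4 + 9 + 21 + 33 − 21 = 67; the blank must be 85 − 67 = 18.
Column 1 has 24 + 19 + 3 − 4 + 6 + 18 = 66; the blank must be 85 − 66 = 19.
Row 6 has 19 + 1 + 3 + 14 − 1 + 44 = 80; the blank must be 85 − 80 = 5.

c = 23, z = 5, k = 19, p = 18, y = -4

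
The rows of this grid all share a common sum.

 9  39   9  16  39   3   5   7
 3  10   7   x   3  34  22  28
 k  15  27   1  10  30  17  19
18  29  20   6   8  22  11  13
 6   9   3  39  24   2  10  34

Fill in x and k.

x = 20, k = 8

Row 1 sums to 127 and so does row 4; that's the common total.
In row 2 the known cells total 107, leaving 127 − 107 = 20.
In row 3 the known cells total 119, leaving 127 − 119 = 8.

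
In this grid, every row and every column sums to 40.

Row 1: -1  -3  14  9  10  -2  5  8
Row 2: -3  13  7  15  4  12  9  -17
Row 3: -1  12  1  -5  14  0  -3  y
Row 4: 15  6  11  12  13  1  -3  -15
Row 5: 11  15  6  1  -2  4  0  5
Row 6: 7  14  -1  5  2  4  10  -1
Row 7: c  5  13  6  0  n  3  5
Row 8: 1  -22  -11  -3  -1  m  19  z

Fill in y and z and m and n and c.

Row 3 has -1 + 12 + 1 − 5 + 14 + 0 − 3 = 18; the blank must be 40 − 18 = 22.
Column 8 has 8 − 17 + 22 − 15 + 5 − 1 + 5 = 7; the blank must be 40 − 7 = 33.
Column 1 has -1 − 3 − 1 + 15 + 11 + 7 + 1 = 29; the blank must be 40 − 29 = 11.
Row 7 has 11 + 5 + 13 + 6 + 0 + 3 + 5 = 43; the blank must be 40 − 43 = -3.
Row 8 has 1 − 22 − 11 − 3 − 1 + 19 + 33 = 16; the blank must be 40 − 16 = 24.

y = 22, z = 33, m = 24, n = -3, c = 11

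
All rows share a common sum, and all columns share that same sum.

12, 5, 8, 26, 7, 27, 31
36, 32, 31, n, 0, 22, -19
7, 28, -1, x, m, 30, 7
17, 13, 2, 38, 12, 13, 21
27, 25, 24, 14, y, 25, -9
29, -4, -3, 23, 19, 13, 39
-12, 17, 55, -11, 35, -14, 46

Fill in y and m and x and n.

y = 10, m = 33, x = 12, n = 14

Rows 1 and 4 both sum to 116, so that's the common total.
Row 5: 27 + 25 + 24 + 14 + 25 − 9 = 106, so its missing entry is 116 − 106 = 10.
Row 2: 36 + 32 + 31 + 0 + 22 − 19 = 102, so its missing entry is 116 − 102 = 14.
Column 5: 7 + 0 + 12 + 10 + 19 + 35 = 83, so its missing entry is 116 − 83 = 33.
Row 3: 7 + 28 − 1 + 33 + 30 + 7 = 104, so its missing entry is 116 − 104 = 12.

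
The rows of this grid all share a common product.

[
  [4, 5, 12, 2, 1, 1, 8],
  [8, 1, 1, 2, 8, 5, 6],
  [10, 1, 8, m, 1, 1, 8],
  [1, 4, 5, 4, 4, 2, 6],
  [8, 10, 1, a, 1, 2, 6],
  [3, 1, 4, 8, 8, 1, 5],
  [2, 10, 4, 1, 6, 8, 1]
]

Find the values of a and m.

a = 4, m = 6

Rows 1 and 7 each multiply to 3840, so every row has product 3840.
Row 5: 8×10×1×1×2×6 = 960, so the missing entry is 3840 ÷ 960 = 4.
Row 3: 10×1×8×1×1×8 = 640, so the missing entry is 3840 ÷ 640 = 6.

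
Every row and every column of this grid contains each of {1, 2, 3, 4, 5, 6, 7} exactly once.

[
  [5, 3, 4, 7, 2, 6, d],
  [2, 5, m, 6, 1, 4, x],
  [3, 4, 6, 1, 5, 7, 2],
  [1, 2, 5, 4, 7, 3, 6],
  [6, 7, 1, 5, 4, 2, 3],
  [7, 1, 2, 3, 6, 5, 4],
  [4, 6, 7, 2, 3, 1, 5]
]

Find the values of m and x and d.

m = 3, x = 7, d = 1

Cell (2,3): column 3 already has {1, 2, 4, 5, 6, 7} → 3.
Cell (2,7): row 2 already has {1, 2, 3, 4, 5, 6} → 7.
At (row 1, col 7): row 1 already has {2, 3, 4, 5, 6, 7}, so the value is 1.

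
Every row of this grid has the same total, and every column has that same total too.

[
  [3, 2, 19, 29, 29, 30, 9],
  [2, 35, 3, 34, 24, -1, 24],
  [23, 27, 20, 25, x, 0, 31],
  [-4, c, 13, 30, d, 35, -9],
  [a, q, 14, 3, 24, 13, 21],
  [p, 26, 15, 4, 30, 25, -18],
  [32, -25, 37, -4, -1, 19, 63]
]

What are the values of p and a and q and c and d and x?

Rows 1 and 2 both sum to 121, so that's the common total.
Row 3: 23 + 27 + 20 + 25 + 0 + 31 = 126, so its missing entry is 121 − 126 = -5.
Column 5: 29 + 24 − 5 + 24 + 30 − 1 = 101, so its missing entry is 121 − 101 = 20.
Row 4: -4 + 13 + 30 + 20 + 35 − 9 = 85, so its missing entry is 121 − 85 = 36.
Row 6: 26 + 15 + 4 + 30 + 25 − 18 = 82, so its missing entry is 121 − 82 = 39.
Column 1: 3 + 2 + 23 − 4 + 39 + 32 = 95, so its missing entry is 121 − 95 = 26.
Row 5: 26 + 14 + 3 + 24 + 13 + 21 = 101, so its missing entry is 121 − 101 = 20.

p = 39, a = 26, q = 20, c = 36, d = 20, x = -5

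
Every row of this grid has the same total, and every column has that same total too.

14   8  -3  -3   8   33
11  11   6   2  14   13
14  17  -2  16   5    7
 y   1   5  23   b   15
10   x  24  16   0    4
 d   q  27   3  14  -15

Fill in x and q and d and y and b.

Rows 1 and 2 both sum to 57, so that's the common total.
The known cells in column 5 total 41, leaving 57 − 41 = 16 for the blank.
The known cells in row 4 total 60, leaving 57 − 60 = -3 for the blank.
The known cells in column 1 total 46, leaving 57 − 46 = 11 for the blank.
The known cells in row 6 total 40, leaving 57 − 40 = 17 for the blank.
The known cells in row 5 total 54, leaving 57 − 54 = 3 for the blank.

x = 3, q = 17, d = 11, y = -3, b = 16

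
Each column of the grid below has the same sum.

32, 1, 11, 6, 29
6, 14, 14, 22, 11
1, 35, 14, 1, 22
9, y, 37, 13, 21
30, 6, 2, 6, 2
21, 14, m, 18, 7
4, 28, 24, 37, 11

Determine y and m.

Column 4 sums to 103 and so does column 5; that's the common total.
In column 2 the known cells total 98, leaving 103 − 98 = 5.
In column 3 the known cells total 102, leaving 103 − 102 = 1.

y = 5, m = 1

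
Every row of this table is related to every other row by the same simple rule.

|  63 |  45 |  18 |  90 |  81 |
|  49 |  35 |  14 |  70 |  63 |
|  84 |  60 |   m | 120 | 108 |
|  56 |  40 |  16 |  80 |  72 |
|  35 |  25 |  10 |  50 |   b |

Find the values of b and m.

b = 45, m = 24

Each row is a constant multiple of every other row — this is a multiplication table with the headers hidden.
Row 5 is 35/63 = 5/9 times row 1, so its entry in column 5 is 81 × 5/9 = 45.
Row 3 is 84/63 = 4/3 times row 1, so its entry in column 3 is 18 × 4/3 = 24.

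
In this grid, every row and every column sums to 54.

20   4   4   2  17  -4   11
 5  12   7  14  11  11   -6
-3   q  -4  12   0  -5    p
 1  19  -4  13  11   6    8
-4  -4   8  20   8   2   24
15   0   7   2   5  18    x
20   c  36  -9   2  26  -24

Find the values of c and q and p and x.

Row 7: 20 + 36 − 9 + 2 + 26 − 24 = 51, so its missing entry is 54 − 51 = 3.
Row 6: 15 + 0 + 7 + 2 + 5 + 18 = 47, so its missing entry is 54 − 47 = 7.
Column 7: 11 − 6 + 8 + 24 + 7 − 24 = 20, so its missing entry is 54 − 20 = 34.
Row 3: -3 − 4 + 12 + 0 − 5 + 34 = 34, so its missing entry is 54 − 34 = 20.

c = 3, q = 20, p = 34, x = 7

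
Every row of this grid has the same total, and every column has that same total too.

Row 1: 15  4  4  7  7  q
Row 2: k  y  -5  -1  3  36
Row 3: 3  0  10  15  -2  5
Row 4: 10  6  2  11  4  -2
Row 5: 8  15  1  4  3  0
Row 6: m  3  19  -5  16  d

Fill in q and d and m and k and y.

q = -6, d = -2, m = 0, k = -5, y = 3

Rows 3 and 4 both sum to 31, so that's the common total.
Column 2 has 4 + 0 + 6 + 15 + 3 = 28; the blank must be 31 − 28 = 3.
Row 1 has 15 + 4 + 4 + 7 + 7 = 37; the blank must be 31 − 37 = -6.
Column 6 has -6 + 36 + 5 − 2 + 0 = 33; the blank must be 31 − 33 = -2.
Row 6 has 3 + 19 − 5 + 16 − 2 = 31; the blank must be 31 − 31 = 0.
Row 2 has 3 − 5 − 1 + 3 + 36 = 36; the blank must be 31 − 36 = -5.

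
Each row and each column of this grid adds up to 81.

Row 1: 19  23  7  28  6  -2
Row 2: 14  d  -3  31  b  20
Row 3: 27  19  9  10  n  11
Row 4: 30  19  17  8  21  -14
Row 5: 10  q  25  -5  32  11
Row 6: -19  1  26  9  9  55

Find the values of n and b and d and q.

n = 5, b = 8, d = 11, q = 8

Row 3: 27 + 19 + 9 + 10 + 11 = 76, so its missing entry is 81 − 76 = 5.
Row 5: 10 + 25 − 5 + 32 + 11 = 73, so its missing entry is 81 − 73 = 8.
Column 2: 23 + 19 + 19 + 8 + 1 = 70, so its missing entry is 81 − 70 = 11.
Row 2: 14 + 11 − 3 + 31 + 20 = 73, so its missing entry is 81 − 73 = 8.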